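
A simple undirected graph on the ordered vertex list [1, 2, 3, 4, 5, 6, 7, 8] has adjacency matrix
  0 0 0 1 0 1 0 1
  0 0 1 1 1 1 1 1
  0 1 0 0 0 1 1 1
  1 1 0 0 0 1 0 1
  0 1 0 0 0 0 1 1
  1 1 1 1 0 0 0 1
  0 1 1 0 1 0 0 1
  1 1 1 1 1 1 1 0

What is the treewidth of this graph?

A width-3 tree decomposition is:
Bags: B1 = {1, 4, 6, 8}  B2 = {2, 4, 6, 8}  B3 = {2, 3, 6, 8}  B4 = {2, 3, 7, 8}  B5 = {2, 5, 7, 8}
Tree: B1–B2, B2–B3, B3–B4, B4–B5
The largest bag has 4 vertices, giving width 3; this decomposition certifies tw(G) ≤ 3. Conversely, {1, 4, 6, 8} is a clique of size 4, and the vertices of any clique must share a bag in every tree decomposition; so some bag has ≥ 4 vertices and tw(G) ≥ 3. Therefore the treewidth is 3.

3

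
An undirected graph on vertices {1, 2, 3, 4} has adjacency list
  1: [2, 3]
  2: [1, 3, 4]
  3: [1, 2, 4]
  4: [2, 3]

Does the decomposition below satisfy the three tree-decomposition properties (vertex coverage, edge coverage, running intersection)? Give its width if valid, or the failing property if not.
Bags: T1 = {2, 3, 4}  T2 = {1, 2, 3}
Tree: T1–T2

Yes; width 2.

Every vertex of G appears in some bag (union = {1, 2, 3, 4}); every edge is covered by a bag; and for each vertex v the set of bags containing v is connected in the bag tree. The decomposition is therefore valid. The largest bag has 3 vertices, so the width is 2.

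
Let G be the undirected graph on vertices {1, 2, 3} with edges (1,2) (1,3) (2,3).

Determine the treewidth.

A width-2 tree decomposition is:
Bags: B1 = {1, 2, 3}
Tree: (single bag)
With just one bag of size 3, the width is 3 − 1 = 2, so tw(G) ≤ 2. For the lower bound, the 3 vertices {1, 2, 3} are pairwise adjacent, and any tree decomposition puts a clique entirely inside one bag — forcing width ≥ 2. Hence tw(G) = 2 exactly.

2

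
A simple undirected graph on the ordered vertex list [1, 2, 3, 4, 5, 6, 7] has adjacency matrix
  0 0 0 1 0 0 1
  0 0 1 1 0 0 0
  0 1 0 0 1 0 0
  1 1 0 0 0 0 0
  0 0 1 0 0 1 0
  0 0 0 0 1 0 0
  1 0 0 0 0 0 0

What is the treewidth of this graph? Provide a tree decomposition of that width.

Treewidth 1.
Bags: B1 = {5, 6}  B2 = {3, 5}  B3 = {2, 3}  B4 = {2, 4}  B5 = {1, 4}  B6 = {1, 7}
Tree: B1–B2, B2–B3, B3–B4, B4–B5, B5–B6

Every bag has size at most 2, so the width is 2 − 1 = 1 and tw(G) ≤ 1. Any graph with an edge has treewidth ≥ 1, and G has the edge 6–5. Therefore the treewidth is 1.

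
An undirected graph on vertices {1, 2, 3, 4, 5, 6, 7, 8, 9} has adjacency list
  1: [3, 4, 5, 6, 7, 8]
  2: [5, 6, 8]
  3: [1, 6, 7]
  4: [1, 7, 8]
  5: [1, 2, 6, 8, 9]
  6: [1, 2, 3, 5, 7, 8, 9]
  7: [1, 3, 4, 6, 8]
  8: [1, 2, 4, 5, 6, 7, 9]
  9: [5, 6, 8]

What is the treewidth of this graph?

3

A width-3 tree decomposition is:
Bags: B1 = {1, 6, 7, 8}  B2 = {1, 5, 6, 8}  B3 = {2, 5, 6, 8}  B4 = {5, 6, 8, 9}  B5 = {1, 4, 7, 8}  B6 = {1, 3, 6, 7}
Tree: B1–B2, B2–B3, B3–B4, B1–B5, B1–B6
The largest bag has 4 vertices, giving width 3; this decomposition certifies tw(G) ≤ 3. For the lower bound, the 4 vertices {1, 4, 7, 8} are pairwise adjacent, and any tree decomposition puts a clique entirely inside one bag — forcing width ≥ 3. Hence tw(G) = 3 exactly.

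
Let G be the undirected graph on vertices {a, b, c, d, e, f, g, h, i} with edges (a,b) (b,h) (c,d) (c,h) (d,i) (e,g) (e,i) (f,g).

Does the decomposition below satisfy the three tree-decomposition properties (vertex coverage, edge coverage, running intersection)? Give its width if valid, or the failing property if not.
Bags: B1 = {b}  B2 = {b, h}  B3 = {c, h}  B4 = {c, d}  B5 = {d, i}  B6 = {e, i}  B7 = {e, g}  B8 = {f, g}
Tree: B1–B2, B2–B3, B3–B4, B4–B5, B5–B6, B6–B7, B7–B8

A tree decomposition must satisfy three properties: every vertex lies in some bag; for every edge, both endpoints lie together in some bag; and for every vertex, the bags containing it form a connected subtree. Here vertex a appears in no bag, so the decomposition is invalid.

No — vertex a appears in no bag.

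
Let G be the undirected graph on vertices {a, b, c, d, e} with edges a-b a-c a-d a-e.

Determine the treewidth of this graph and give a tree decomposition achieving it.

Every bag has size at most 2, so the width is 2 − 1 = 1 and tw(G) ≤ 1. Since G has at least one edge (e.g. a–b), it is not an edgeless graph, so tw(G) ≥ 1. Combining the bounds, tw(G) = 1.

Treewidth 1.
One optimal decomposition is:
Bags: B1 = {a, b}  B2 = {a, d}  B3 = {a, e}  B4 = {a, c}
Tree: B1–B2, B2–B3, B2–B4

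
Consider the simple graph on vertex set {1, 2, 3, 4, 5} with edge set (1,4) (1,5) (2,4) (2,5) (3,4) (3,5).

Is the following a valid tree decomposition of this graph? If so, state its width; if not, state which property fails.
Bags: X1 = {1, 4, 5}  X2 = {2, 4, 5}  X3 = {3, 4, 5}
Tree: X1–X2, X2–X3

Vertex coverage: the bags together contain {1, 2, 3, 4, 5}, the full vertex set. Edge coverage: each edge of G has both endpoints in at least one bag. Running intersection: for every vertex, the bags containing it form a connected subtree. All three properties hold, so this is a valid tree decomposition of width max|bag| − 1 = 2, and hence tw(G) ≤ 2.

Yes; width 2.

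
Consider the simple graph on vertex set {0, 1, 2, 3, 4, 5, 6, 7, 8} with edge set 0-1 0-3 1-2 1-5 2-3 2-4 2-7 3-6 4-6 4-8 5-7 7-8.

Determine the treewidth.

3

A width-3 tree decomposition is:
Bags: B1 = {4, 5, 7, 8}  B2 = {2, 4, 5, 7}  B3 = {1, 2, 4, 5}  B4 = {1, 2, 4, 6}  B5 = {1, 2, 3, 6}  B6 = {0, 1, 3, 6}
Tree: B1–B2, B2–B3, B3–B4, B4–B5, B5–B6
Every bag has size at most 4, so the width is 4 − 1 = 3 and tw(G) ≤ 3. For the lower bound: the 4 vertex sets {5,7,8}, {4}, {2}, {0,1,3,6} are disjoint, each induces a connected subgraph, and every pair is joined by at least one edge of G. Contracting each set to a single vertex therefore yields K_{4} as a minor, and since treewidth is minor-monotone, tw(G) ≥ tw(K_{4}) = 3. Therefore the treewidth is 3.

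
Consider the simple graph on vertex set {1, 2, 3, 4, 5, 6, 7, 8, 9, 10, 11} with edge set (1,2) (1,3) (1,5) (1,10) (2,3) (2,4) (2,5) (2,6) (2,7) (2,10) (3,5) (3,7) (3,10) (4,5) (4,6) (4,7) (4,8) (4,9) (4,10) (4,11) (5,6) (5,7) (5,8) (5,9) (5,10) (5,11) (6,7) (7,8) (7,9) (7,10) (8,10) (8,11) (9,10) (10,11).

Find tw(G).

A width-4 tree decomposition is:
Bags: B1 = {4, 5, 7, 9, 10}  B2 = {4, 5, 7, 8, 10}  B3 = {2, 4, 5, 7, 10}  B4 = {2, 4, 5, 6, 7}  B5 = {4, 5, 8, 10, 11}  B6 = {2, 3, 5, 7, 10}  B7 = {1, 2, 3, 5, 10}
Tree: B1–B2, B2–B3, B3–B4, B2–B5, B3–B6, B6–B7
The largest bag has 5 vertices, giving width 4; this decomposition certifies tw(G) ≤ 4. For the lower bound, the 5 vertices {1, 2, 3, 5, 10} are pairwise adjacent, and any tree decomposition puts a clique entirely inside one bag — forcing width ≥ 4. Therefore the treewidth is 4.

4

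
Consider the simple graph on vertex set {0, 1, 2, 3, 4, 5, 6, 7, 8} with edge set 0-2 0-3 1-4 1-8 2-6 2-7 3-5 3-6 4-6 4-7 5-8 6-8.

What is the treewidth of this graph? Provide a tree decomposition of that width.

Treewidth 3.
One optimal decomposition is:
Bags: B1 = {0, 2, 4, 7}  B2 = {0, 2, 4, 6}  B3 = {0, 3, 4, 6}  B4 = {1, 3, 4, 6}  B5 = {1, 3, 6, 8}  B6 = {1, 3, 5, 8}
Tree: B1–B2, B2–B3, B3–B4, B4–B5, B5–B6

Every bag has size at most 4, so the width is 4 − 1 = 3 and tw(G) ≤ 3. For the lower bound: the 4 vertex sets {0,2,7}, {4}, {6}, {1,3,5,8} are disjoint, each induces a connected subgraph, and every pair is joined by at least one edge of G. Contracting each set to a single vertex therefore yields K_{4} as a minor, and since treewidth is minor-monotone, tw(G) ≥ tw(K_{4}) = 3. Hence tw(G) = 3 exactly.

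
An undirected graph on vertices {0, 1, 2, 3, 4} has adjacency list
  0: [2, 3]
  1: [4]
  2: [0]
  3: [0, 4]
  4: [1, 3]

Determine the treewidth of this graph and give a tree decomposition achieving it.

Each bag holds 2 vertices, so the decomposition has width 1, which upper-bounds the treewidth. Any graph with an edge has treewidth ≥ 1, and G has the edge 2–0. The upper and lower bounds meet at 1, so that is the treewidth.

Treewidth 1.
One optimal decomposition is:
Bags: B1 = {0, 2}  B2 = {0, 3}  B3 = {3, 4}  B4 = {1, 4}
Tree: B1–B2, B2–B3, B3–B4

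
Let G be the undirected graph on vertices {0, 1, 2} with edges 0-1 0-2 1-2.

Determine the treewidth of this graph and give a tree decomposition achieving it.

A single bag containing all 3 vertices is trivially a valid decomposition of width 2. On the other hand G contains the 3-clique {0, 1, 2}. A clique must lie in a single bag of any decomposition, so no decomposition can have width below 2. Therefore the treewidth is 2.

Treewidth 2.
One optimal decomposition is:
Bags: B1 = {0, 1, 2}
Tree: (single bag)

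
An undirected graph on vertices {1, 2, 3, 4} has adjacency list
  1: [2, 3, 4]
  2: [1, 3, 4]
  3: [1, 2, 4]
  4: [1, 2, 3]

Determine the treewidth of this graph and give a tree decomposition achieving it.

Treewidth 3.
Bags: B1 = {1, 2, 3, 4}
Tree: (single bag)

With just one bag of size 4, the width is 4 − 1 = 3, so tw(G) ≤ 3. Conversely, {1, 2, 3, 4} is a clique of size 4, and the vertices of any clique must share a bag in every tree decomposition; so some bag has ≥ 4 vertices and tw(G) ≥ 3. Therefore the treewidth is 3.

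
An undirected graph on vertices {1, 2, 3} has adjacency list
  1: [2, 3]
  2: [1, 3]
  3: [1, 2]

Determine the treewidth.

A width-2 tree decomposition is:
Bags: B1 = {1, 2, 3}
Tree: (single bag)
A single bag containing all 3 vertices is trivially a valid decomposition of width 2. For the lower bound, the 3 vertices {1, 2, 3} are pairwise adjacent, and any tree decomposition puts a clique entirely inside one bag — forcing width ≥ 2. The upper and lower bounds meet at 2, so that is the treewidth.

2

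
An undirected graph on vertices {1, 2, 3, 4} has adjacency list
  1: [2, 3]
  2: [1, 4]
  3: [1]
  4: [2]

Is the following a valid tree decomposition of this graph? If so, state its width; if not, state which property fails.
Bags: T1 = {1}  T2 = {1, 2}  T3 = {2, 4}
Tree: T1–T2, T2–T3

A tree decomposition must satisfy three properties: every vertex lies in some bag; for every edge, both endpoints lie together in some bag; and for every vertex, the bags containing it form a connected subtree. Here vertex 3 appears in no bag, so the decomposition is invalid.

No — vertex 3 appears in no bag.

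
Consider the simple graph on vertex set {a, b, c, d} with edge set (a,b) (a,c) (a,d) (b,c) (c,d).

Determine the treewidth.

2

A width-2 tree decomposition is:
Bags: B1 = {a, c, d}  B2 = {a, b, c}
Tree: B1–B2
Every bag has size at most 3, so the width is 3 − 1 = 2 and tw(G) ≤ 2. Conversely, {a, c, d} is a clique of size 3, and the vertices of any clique must share a bag in every tree decomposition; so some bag has ≥ 3 vertices and tw(G) ≥ 2. Therefore the treewidth is 2.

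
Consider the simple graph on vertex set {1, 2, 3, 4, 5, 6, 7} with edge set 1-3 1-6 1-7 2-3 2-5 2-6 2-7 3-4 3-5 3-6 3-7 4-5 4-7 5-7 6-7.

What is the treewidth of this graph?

A width-3 tree decomposition is:
Bags: B1 = {2, 3, 5, 7}  B2 = {2, 3, 6, 7}  B3 = {1, 3, 6, 7}  B4 = {3, 4, 5, 7}
Tree: B1–B2, B2–B3, B1–B4
The largest bag has 4 vertices, giving width 3; this decomposition certifies tw(G) ≤ 3. On the other hand G contains the 4-clique {1, 3, 6, 7}. A clique must lie in a single bag of any decomposition, so no decomposition can have width below 3. The upper and lower bounds meet at 3, so that is the treewidth.

3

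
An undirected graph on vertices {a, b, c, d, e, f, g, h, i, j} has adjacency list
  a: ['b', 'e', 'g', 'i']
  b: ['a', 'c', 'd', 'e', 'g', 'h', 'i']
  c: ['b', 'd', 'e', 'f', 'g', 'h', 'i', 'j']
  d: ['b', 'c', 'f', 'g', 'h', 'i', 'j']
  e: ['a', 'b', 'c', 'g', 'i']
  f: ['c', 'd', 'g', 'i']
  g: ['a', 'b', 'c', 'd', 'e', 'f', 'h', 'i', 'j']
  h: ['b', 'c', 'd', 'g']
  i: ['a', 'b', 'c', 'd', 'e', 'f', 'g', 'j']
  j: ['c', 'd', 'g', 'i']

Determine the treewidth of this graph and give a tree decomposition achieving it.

Treewidth 4.
One such decomposition:
Bags: B1 = {c, d, f, g, i}  B2 = {b, c, d, g, i}  B3 = {c, d, g, i, j}  B4 = {b, c, e, g, i}  B5 = {b, c, d, g, h}  B6 = {a, b, e, g, i}
Tree: B1–B2, B2–B3, B2–B4, B2–B5, B4–B6

The largest bag has 5 vertices, giving width 4; this decomposition certifies tw(G) ≤ 4. Conversely, {b, c, d, g, h} is a clique of size 5, and the vertices of any clique must share a bag in every tree decomposition; so some bag has ≥ 5 vertices and tw(G) ≥ 4. The upper and lower bounds meet at 4, so that is the treewidth.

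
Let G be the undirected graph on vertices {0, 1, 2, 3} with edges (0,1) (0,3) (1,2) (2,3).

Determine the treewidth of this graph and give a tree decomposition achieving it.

Each bag holds 3 vertices, so the decomposition has width 2, which upper-bounds the treewidth. The edges 2–1–0–3–2 form a cycle, so G is not a tree and its treewidth is at least 2. The upper and lower bounds meet at 2, so that is the treewidth.

Treewidth 2.
One optimal decomposition is:
Bags: B1 = {0, 1, 2}  B2 = {0, 2, 3}
Tree: B1–B2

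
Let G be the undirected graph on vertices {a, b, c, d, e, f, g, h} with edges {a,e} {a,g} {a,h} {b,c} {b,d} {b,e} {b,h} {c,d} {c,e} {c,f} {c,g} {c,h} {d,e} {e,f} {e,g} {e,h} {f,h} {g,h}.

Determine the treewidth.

3

A width-3 tree decomposition is:
Bags: B1 = {c, e, g, h}  B2 = {c, e, f, h}  B3 = {b, c, e, h}  B4 = {b, c, d, e}  B5 = {a, e, g, h}
Tree: B1–B2, B1–B3, B3–B4, B1–B5
Each bag holds 4 vertices, so the decomposition has width 3, which upper-bounds the treewidth. For the lower bound, the 4 vertices {b, c, d, e} are pairwise adjacent, and any tree decomposition puts a clique entirely inside one bag — forcing width ≥ 3. The upper and lower bounds meet at 3, so that is the treewidth.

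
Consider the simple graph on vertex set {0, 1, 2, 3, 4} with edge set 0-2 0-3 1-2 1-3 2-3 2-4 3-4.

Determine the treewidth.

2

A width-2 tree decomposition is:
Bags: B1 = {0, 2, 3}  B2 = {1, 2, 3}  B3 = {2, 3, 4}
Tree: B1–B2, B2–B3
The largest bag has 3 vertices, giving width 2; this decomposition certifies tw(G) ≤ 2. For the lower bound, the 3 vertices {0, 2, 3} are pairwise adjacent, and any tree decomposition puts a clique entirely inside one bag — forcing width ≥ 2. Combining the bounds, tw(G) = 2.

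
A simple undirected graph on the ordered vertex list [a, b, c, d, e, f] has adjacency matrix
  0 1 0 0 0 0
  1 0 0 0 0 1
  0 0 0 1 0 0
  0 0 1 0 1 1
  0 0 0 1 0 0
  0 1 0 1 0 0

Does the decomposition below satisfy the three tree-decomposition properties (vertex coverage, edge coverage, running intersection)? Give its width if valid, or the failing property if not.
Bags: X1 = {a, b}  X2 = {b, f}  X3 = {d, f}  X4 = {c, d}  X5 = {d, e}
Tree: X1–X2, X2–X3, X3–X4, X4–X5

Yes; width 1.

Checking the three conditions: (i) the bags cover all of {a, b, c, d, e, f}; (ii) for each edge, some bag contains both endpoints; (iii) the bags containing any fixed vertex form a subtree. All hold, so the decomposition is valid with width 2 − 1 = 1.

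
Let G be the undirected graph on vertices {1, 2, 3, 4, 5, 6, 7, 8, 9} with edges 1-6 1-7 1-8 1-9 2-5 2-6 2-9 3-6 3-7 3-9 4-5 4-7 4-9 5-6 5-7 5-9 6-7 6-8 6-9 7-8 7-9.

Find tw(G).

A width-3 tree decomposition is:
Bags: B1 = {5, 6, 7, 9}  B2 = {1, 6, 7, 9}  B3 = {2, 5, 6, 9}  B4 = {1, 6, 7, 8}  B5 = {4, 5, 7, 9}  B6 = {3, 6, 7, 9}
Tree: B1–B2, B1–B3, B2–B4, B1–B5, B1–B6
Every bag has size at most 4, so the width is 4 − 1 = 3 and tw(G) ≤ 3. For the lower bound, the 4 vertices {4, 5, 7, 9} are pairwise adjacent, and any tree decomposition puts a clique entirely inside one bag — forcing width ≥ 3. Therefore the treewidth is 3.

3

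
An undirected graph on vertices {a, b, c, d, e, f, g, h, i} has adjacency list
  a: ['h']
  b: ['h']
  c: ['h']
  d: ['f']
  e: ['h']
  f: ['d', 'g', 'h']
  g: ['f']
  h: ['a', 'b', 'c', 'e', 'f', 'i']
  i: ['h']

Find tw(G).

A width-1 tree decomposition is:
Bags: B1 = {h, i}  B2 = {a, h}  B3 = {f, h}  B4 = {f, g}  B5 = {b, h}  B6 = {d, f}  B7 = {c, h}  B8 = {e, h}
Tree: B1–B2, B2–B3, B3–B4, B3–B5, B4–B6, B1–B7, B5–B8
Every bag has size at most 2, so the width is 2 − 1 = 1 and tw(G) ≤ 1. Any graph with an edge has treewidth ≥ 1, and G has the edge i–h. Therefore the treewidth is 1.

1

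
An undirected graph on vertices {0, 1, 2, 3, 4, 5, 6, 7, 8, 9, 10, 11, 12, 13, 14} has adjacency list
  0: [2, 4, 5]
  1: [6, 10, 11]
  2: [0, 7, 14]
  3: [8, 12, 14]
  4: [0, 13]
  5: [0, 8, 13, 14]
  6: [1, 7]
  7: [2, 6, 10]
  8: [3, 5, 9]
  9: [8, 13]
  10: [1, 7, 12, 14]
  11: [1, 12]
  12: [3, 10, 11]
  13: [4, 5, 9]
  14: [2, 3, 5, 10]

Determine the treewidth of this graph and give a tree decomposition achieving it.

Each bag holds 4 vertices, so the decomposition has width 3, which upper-bounds the treewidth. For the lower bound: the 4 vertex sets {4,9,13}, {8}, {5}, {0,2,3,14} are disjoint, each induces a connected subgraph, and every pair is joined by at least one edge of G. Contracting each set to a single vertex therefore yields K_{4} as a minor, and since treewidth is minor-monotone, tw(G) ≥ tw(K_{4}) = 3. Combining the bounds, tw(G) = 3.

Treewidth 3.
Bags: B1 = {4, 8, 9, 13}  B2 = {4, 5, 8, 13}  B3 = {0, 4, 5, 8}  B4 = {0, 3, 5, 8}  B5 = {0, 3, 5, 14}  B6 = {0, 2, 3, 14}  B7 = {2, 3, 12, 14}  B8 = {2, 10, 12, 14}  B9 = {2, 7, 10, 12}  B10 = {7, 10, 11, 12}  B11 = {1, 7, 10, 11}  B12 = {1, 6, 7, 11}
Tree: B1–B2, B2–B3, B3–B4, B4–B5, B5–B6, B6–B7, B7–B8, B8–B9, B9–B10, B10–B11, B11–B12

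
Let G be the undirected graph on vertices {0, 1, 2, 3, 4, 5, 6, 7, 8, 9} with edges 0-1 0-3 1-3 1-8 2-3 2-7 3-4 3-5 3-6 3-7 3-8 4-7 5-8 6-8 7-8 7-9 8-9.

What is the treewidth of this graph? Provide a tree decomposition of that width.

Every bag has size at most 3, so the width is 3 − 1 = 2 and tw(G) ≤ 2. On the other hand G contains the 3-clique {7, 8, 9}. A clique must lie in a single bag of any decomposition, so no decomposition can have width below 2. Hence tw(G) = 2 exactly.

Treewidth 2.
One such decomposition:
Bags: B1 = {1, 3, 8}  B2 = {3, 7, 8}  B3 = {2, 3, 7}  B4 = {3, 5, 8}  B5 = {3, 4, 7}  B6 = {0, 1, 3}  B7 = {7, 8, 9}  B8 = {3, 6, 8}
Tree: B1–B2, B2–B3, B1–B4, B3–B5, B1–B6, B2–B7, B2–B8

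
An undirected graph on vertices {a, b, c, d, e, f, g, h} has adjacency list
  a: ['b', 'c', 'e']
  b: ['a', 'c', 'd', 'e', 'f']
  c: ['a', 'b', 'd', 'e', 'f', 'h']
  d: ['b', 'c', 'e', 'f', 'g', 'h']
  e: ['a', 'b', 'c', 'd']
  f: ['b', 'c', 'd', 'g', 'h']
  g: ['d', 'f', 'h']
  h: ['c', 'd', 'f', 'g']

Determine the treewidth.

A width-3 tree decomposition is:
Bags: B1 = {c, d, f, h}  B2 = {b, c, d, f}  B3 = {b, c, d, e}  B4 = {a, b, c, e}  B5 = {d, f, g, h}
Tree: B1–B2, B2–B3, B3–B4, B1–B5
Every bag has size at most 4, so the width is 4 − 1 = 3 and tw(G) ≤ 3. On the other hand G contains the 4-clique {b, c, d, e}. A clique must lie in a single bag of any decomposition, so no decomposition can have width below 3. Combining the bounds, tw(G) = 3.

3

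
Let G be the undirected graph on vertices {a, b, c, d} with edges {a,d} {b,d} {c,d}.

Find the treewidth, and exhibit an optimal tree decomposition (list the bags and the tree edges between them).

Treewidth 1.
One optimal decomposition is:
Bags: B1 = {b, d}  B2 = {a, d}  B3 = {c, d}
Tree: B1–B2, B1–B3

Every bag has size at most 2, so the width is 2 − 1 = 1 and tw(G) ≤ 1. Since G has at least one edge (e.g. d–b), it is not an edgeless graph, so tw(G) ≥ 1. The upper and lower bounds meet at 1, so that is the treewidth.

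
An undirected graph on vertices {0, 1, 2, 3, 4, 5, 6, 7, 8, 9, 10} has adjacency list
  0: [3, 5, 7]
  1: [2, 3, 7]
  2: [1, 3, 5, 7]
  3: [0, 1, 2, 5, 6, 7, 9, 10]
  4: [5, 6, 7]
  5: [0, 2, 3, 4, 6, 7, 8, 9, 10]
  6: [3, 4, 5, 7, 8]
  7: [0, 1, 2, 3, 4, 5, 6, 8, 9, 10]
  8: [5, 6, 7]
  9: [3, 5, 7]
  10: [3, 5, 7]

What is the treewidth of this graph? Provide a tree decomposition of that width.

Each bag holds 4 vertices, so the decomposition has width 3, which upper-bounds the treewidth. On the other hand G contains the 4-clique {1, 2, 3, 7}. A clique must lie in a single bag of any decomposition, so no decomposition can have width below 3. Combining the bounds, tw(G) = 3.

Treewidth 3.
Bags: B1 = {2, 3, 5, 7}  B2 = {0, 3, 5, 7}  B3 = {3, 5, 7, 9}  B4 = {3, 5, 6, 7}  B5 = {4, 5, 6, 7}  B6 = {3, 5, 7, 10}  B7 = {5, 6, 7, 8}  B8 = {1, 2, 3, 7}
Tree: B1–B2, B2–B3, B2–B4, B4–B5, B3–B6, B5–B7, B1–B8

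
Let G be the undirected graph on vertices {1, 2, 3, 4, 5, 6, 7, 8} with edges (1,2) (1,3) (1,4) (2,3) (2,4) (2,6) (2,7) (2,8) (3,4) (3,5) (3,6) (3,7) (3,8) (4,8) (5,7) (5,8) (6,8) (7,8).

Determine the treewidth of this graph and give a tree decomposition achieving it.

Treewidth 3.
Bags: B1 = {2, 3, 4, 8}  B2 = {2, 3, 7, 8}  B3 = {3, 5, 7, 8}  B4 = {1, 2, 3, 4}  B5 = {2, 3, 6, 8}
Tree: B1–B2, B2–B3, B1–B4, B1–B5

Every bag has size at most 4, so the width is 4 − 1 = 3 and tw(G) ≤ 3. For the lower bound, the 4 vertices {2, 3, 4, 8} are pairwise adjacent, and any tree decomposition puts a clique entirely inside one bag — forcing width ≥ 3. Combining the bounds, tw(G) = 3.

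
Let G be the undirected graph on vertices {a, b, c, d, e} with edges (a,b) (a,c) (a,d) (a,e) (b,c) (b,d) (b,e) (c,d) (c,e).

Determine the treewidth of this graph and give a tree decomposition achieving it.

Each bag holds 4 vertices, so the decomposition has width 3, which upper-bounds the treewidth. Conversely, {a, b, c, d} is a clique of size 4, and the vertices of any clique must share a bag in every tree decomposition; so some bag has ≥ 4 vertices and tw(G) ≥ 3. The upper and lower bounds meet at 3, so that is the treewidth.

Treewidth 3.
One optimal decomposition is:
Bags: B1 = {a, b, c, d}  B2 = {a, b, c, e}
Tree: B1–B2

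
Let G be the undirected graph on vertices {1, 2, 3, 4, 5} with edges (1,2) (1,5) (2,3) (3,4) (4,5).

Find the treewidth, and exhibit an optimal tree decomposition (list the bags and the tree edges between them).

Treewidth 2.
Bags: B1 = {1, 2, 5}  B2 = {2, 3, 5}  B3 = {3, 4, 5}
Tree: B1–B2, B2–B3

Each bag holds 3 vertices, so the decomposition has width 2, which upper-bounds the treewidth. For the lower bound, G contains the cycle 5–1–2–3–4–5, so G is not a forest; only forests have treewidth ≤ 1, hence tw(G) ≥ 2. The upper and lower bounds meet at 2, so that is the treewidth.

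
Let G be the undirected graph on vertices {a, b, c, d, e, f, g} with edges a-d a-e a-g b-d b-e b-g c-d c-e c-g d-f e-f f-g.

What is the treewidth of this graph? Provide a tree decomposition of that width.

Each bag holds 4 vertices, so the decomposition has width 3, which upper-bounds the treewidth. For the lower bound: the 4 vertex sets {e,f}, {c,d}, {g}, {a} are disjoint, each induces a connected subgraph, and every pair is joined by at least one edge of G. Contracting each set to a single vertex therefore yields K_{4} as a minor, and since treewidth is minor-monotone, tw(G) ≥ tw(K_{4}) = 3. Therefore the treewidth is 3.

Treewidth 3.
One such decomposition:
Bags: B1 = {d, e, f, g}  B2 = {c, d, e, g}  B3 = {a, d, e, g}  B4 = {b, d, e, g}
Tree: B1–B2, B2–B3, B3–B4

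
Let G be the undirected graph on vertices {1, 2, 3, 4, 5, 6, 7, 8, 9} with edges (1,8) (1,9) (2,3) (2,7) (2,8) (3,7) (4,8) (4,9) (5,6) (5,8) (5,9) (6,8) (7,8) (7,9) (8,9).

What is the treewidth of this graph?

2

A width-2 tree decomposition is:
Bags: B1 = {2, 7, 8}  B2 = {7, 8, 9}  B3 = {2, 3, 7}  B4 = {1, 8, 9}  B5 = {5, 8, 9}  B6 = {4, 8, 9}  B7 = {5, 6, 8}
Tree: B1–B2, B1–B3, B2–B4, B4–B5, B5–B6, B5–B7
Every bag has size at most 3, so the width is 3 − 1 = 2 and tw(G) ≤ 2. For the lower bound, the 3 vertices {1, 8, 9} are pairwise adjacent, and any tree decomposition puts a clique entirely inside one bag — forcing width ≥ 2. Therefore the treewidth is 2.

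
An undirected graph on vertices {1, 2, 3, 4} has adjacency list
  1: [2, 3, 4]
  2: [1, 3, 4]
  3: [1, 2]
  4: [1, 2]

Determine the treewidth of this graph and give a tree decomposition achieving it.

The largest bag has 3 vertices, giving width 2; this decomposition certifies tw(G) ≤ 2. On the other hand G contains the 3-clique {1, 2, 3}. A clique must lie in a single bag of any decomposition, so no decomposition can have width below 2. Combining the bounds, tw(G) = 2.

Treewidth 2.
One optimal decomposition is:
Bags: B1 = {1, 2, 4}  B2 = {1, 2, 3}
Tree: B1–B2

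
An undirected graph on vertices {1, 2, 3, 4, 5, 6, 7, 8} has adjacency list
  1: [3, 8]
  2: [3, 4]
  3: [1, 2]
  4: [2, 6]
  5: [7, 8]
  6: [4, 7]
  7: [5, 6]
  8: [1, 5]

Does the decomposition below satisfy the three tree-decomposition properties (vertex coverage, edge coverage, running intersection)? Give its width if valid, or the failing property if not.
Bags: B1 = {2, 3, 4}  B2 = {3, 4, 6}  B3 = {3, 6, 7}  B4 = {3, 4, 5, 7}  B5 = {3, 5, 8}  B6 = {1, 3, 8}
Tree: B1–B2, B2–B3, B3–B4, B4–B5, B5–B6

No — bags containing vertex 4 are not connected in the tree.

A tree decomposition must satisfy three properties: every vertex lies in some bag; for every edge, both endpoints lie together in some bag; and for every vertex, the bags containing it form a connected subtree. Here bags containing vertex 4 are not connected in the tree, so the decomposition is invalid.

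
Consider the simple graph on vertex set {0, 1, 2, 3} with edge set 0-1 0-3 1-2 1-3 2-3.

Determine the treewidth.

2

A width-2 tree decomposition is:
Bags: B1 = {0, 1, 3}  B2 = {1, 2, 3}
Tree: B1–B2
Every bag has size at most 3, so the width is 3 − 1 = 2 and tw(G) ≤ 2. Conversely, {0, 1, 3} is a clique of size 3, and the vertices of any clique must share a bag in every tree decomposition; so some bag has ≥ 3 vertices and tw(G) ≥ 2. The upper and lower bounds meet at 2, so that is the treewidth.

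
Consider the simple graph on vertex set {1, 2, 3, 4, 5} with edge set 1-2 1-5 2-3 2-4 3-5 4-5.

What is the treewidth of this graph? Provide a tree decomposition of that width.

The largest bag has 3 vertices, giving width 2; this decomposition certifies tw(G) ≤ 2. Since 1–5–3–2–1 is a cycle in G, G is not acyclic. Forests are exactly the graphs of treewidth ≤ 1, so tw(G) ≥ 2. Combining the bounds, tw(G) = 2.

Treewidth 2.
Bags: B1 = {1, 2, 5}  B2 = {2, 3, 5}  B3 = {2, 4, 5}
Tree: B1–B2, B2–B3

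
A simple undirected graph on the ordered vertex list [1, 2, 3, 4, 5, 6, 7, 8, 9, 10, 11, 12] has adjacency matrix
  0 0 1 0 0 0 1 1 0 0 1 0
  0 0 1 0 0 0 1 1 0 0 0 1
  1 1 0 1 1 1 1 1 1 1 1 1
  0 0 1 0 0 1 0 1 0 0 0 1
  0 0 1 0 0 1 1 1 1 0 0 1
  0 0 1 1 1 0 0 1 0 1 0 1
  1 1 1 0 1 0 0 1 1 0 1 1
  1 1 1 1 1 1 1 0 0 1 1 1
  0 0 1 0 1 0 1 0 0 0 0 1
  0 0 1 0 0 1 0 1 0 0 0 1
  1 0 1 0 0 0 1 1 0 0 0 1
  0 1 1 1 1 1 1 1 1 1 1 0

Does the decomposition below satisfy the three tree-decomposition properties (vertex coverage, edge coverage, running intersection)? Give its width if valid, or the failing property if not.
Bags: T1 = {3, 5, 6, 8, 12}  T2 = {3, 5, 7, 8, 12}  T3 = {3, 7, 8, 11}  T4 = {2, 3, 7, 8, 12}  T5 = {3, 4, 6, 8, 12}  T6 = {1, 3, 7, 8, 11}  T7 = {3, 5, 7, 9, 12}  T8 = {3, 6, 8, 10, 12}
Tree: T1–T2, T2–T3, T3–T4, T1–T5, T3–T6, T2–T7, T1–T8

A tree decomposition must satisfy three properties: every vertex lies in some bag; for every edge, both endpoints lie together in some bag; and for every vertex, the bags containing it form a connected subtree. Here edge (12,11) lies in no bag, so the decomposition is invalid.

No — edge (12,11) lies in no bag.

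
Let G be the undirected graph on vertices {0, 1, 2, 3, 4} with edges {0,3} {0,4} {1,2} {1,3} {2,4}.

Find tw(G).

A width-2 tree decomposition is:
Bags: B1 = {0, 1, 3}  B2 = {0, 1, 2}  B3 = {0, 2, 4}
Tree: B1–B2, B2–B3
The largest bag has 3 vertices, giving width 2; this decomposition certifies tw(G) ≤ 2. The edges 0–3–1–2–4–0 form a cycle, so G is not a tree and its treewidth is at least 2. Therefore the treewidth is 2.

2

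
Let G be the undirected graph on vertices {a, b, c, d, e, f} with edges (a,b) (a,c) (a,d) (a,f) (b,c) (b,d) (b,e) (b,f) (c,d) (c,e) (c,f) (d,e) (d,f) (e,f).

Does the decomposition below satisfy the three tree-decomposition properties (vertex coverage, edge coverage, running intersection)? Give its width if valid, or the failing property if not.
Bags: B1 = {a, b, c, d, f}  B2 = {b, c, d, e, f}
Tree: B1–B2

Yes; width 4.

Checking the three conditions: (i) the bags cover all of {a, b, c, d, e, f}; (ii) for each edge, some bag contains both endpoints; (iii) the bags containing any fixed vertex form a subtree. All hold, so the decomposition is valid with width 5 − 1 = 4.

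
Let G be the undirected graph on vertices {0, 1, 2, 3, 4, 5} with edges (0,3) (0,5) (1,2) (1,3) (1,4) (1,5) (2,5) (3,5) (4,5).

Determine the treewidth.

2

A width-2 tree decomposition is:
Bags: B1 = {1, 4, 5}  B2 = {1, 2, 5}  B3 = {1, 3, 5}  B4 = {0, 3, 5}
Tree: B1–B2, B1–B3, B3–B4
Every bag has size at most 3, so the width is 3 − 1 = 2 and tw(G) ≤ 2. Conversely, {0, 3, 5} is a clique of size 3, and the vertices of any clique must share a bag in every tree decomposition; so some bag has ≥ 3 vertices and tw(G) ≥ 2. Hence tw(G) = 2 exactly.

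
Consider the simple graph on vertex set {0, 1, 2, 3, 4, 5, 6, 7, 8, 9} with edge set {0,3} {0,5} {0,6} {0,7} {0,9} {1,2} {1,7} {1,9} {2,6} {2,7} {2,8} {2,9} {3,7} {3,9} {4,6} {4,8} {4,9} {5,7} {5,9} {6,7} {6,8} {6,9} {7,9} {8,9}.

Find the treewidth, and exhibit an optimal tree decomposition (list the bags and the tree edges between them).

The largest bag has 4 vertices, giving width 3; this decomposition certifies tw(G) ≤ 3. For the lower bound, the 4 vertices {2, 6, 8, 9} are pairwise adjacent, and any tree decomposition puts a clique entirely inside one bag — forcing width ≥ 3. Therefore the treewidth is 3.

Treewidth 3.
One optimal decomposition is:
Bags: B1 = {2, 6, 8, 9}  B2 = {2, 6, 7, 9}  B3 = {4, 6, 8, 9}  B4 = {1, 2, 7, 9}  B5 = {0, 6, 7, 9}  B6 = {0, 3, 7, 9}  B7 = {0, 5, 7, 9}
Tree: B1–B2, B1–B3, B2–B4, B2–B5, B5–B6, B5–B7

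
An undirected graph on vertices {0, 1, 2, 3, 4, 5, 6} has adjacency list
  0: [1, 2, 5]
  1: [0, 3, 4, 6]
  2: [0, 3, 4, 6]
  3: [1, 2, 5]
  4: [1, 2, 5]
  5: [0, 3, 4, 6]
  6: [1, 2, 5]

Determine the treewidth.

A width-3 tree decomposition is:
Bags: B1 = {1, 2, 3, 5}  B2 = {1, 2, 5, 6}  B3 = {1, 2, 4, 5}  B4 = {0, 1, 2, 5}
Tree: B1–B2, B2–B3, B3–B4
Each bag holds 4 vertices, so the decomposition has width 3, which upper-bounds the treewidth. For the lower bound: the 4 vertex sets {2,3}, {1,6}, {5}, {4} are disjoint, each induces a connected subgraph, and every pair is joined by at least one edge of G. Contracting each set to a single vertex therefore yields K_{4} as a minor, and since treewidth is minor-monotone, tw(G) ≥ tw(K_{4}) = 3. Hence tw(G) = 3 exactly.

3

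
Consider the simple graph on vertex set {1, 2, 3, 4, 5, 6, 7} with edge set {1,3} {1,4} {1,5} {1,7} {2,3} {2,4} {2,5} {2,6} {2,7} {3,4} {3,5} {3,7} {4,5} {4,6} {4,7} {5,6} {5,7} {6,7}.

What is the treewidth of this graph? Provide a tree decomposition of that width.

Treewidth 4.
One such decomposition:
Bags: B1 = {2, 3, 4, 5, 7}  B2 = {2, 4, 5, 6, 7}  B3 = {1, 3, 4, 5, 7}
Tree: B1–B2, B1–B3

Each bag holds 5 vertices, so the decomposition has width 4, which upper-bounds the treewidth. Conversely, {1, 3, 4, 5, 7} is a clique of size 5, and the vertices of any clique must share a bag in every tree decomposition; so some bag has ≥ 5 vertices and tw(G) ≥ 4. Combining the bounds, tw(G) = 4.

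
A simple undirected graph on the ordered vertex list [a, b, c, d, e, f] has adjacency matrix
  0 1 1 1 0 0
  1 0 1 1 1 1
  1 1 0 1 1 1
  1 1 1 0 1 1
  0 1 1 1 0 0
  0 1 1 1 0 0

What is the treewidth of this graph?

3

A width-3 tree decomposition is:
Bags: B1 = {a, b, c, d}  B2 = {b, c, d, f}  B3 = {b, c, d, e}
Tree: B1–B2, B1–B3
Each bag holds 4 vertices, so the decomposition has width 3, which upper-bounds the treewidth. On the other hand G contains the 4-clique {b, c, d, e}. A clique must lie in a single bag of any decomposition, so no decomposition can have width below 3. Hence tw(G) = 3 exactly.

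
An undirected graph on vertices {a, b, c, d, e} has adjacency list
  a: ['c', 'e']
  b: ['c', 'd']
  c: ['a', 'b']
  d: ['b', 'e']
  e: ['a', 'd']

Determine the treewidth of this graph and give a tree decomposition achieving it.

Treewidth 2.
Bags: B1 = {a, c, e}  B2 = {b, c, e}  B3 = {b, d, e}
Tree: B1–B2, B2–B3

Each bag holds 3 vertices, so the decomposition has width 2, which upper-bounds the treewidth. For the lower bound, G contains the cycle e–a–c–b–d–e, so G is not a forest; only forests have treewidth ≤ 1, hence tw(G) ≥ 2. Combining the bounds, tw(G) = 2.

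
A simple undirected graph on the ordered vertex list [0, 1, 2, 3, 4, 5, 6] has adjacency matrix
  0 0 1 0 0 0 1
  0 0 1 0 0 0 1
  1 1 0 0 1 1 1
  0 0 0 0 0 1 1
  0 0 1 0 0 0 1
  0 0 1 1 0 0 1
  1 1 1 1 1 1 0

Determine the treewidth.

A width-2 tree decomposition is:
Bags: B1 = {3, 5, 6}  B2 = {2, 5, 6}  B3 = {1, 2, 6}  B4 = {2, 4, 6}  B5 = {0, 2, 6}
Tree: B1–B2, B2–B3, B2–B4, B4–B5
The largest bag has 3 vertices, giving width 2; this decomposition certifies tw(G) ≤ 2. Conversely, {0, 2, 6} is a clique of size 3, and the vertices of any clique must share a bag in every tree decomposition; so some bag has ≥ 3 vertices and tw(G) ≥ 2. Therefore the treewidth is 2.

2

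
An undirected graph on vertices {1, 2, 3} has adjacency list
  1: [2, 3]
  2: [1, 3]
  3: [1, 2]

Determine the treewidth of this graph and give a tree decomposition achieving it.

A single bag containing all 3 vertices is trivially a valid decomposition of width 2. Conversely, {1, 2, 3} is a clique of size 3, and the vertices of any clique must share a bag in every tree decomposition; so some bag has ≥ 3 vertices and tw(G) ≥ 2. Hence tw(G) = 2 exactly.

Treewidth 2.
Bags: B1 = {1, 2, 3}
Tree: (single bag)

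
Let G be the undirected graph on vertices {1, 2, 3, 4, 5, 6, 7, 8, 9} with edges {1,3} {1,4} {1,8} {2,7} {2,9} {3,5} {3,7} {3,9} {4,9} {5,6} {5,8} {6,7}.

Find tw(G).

A width-3 tree decomposition is:
Bags: B1 = {2, 6, 7, 9}  B2 = {3, 6, 7, 9}  B3 = {3, 5, 6, 9}  B4 = {3, 4, 5, 9}  B5 = {1, 3, 4, 5}  B6 = {1, 4, 5, 8}
Tree: B1–B2, B2–B3, B3–B4, B4–B5, B5–B6
Each bag holds 4 vertices, so the decomposition has width 3, which upper-bounds the treewidth. For the lower bound: the 4 vertex sets {2,6,7}, {9}, {3}, {1,4,5,8} are disjoint, each induces a connected subgraph, and every pair is joined by at least one edge of G. Contracting each set to a single vertex therefore yields K_{4} as a minor, and since treewidth is minor-monotone, tw(G) ≥ tw(K_{4}) = 3. Therefore the treewidth is 3.

3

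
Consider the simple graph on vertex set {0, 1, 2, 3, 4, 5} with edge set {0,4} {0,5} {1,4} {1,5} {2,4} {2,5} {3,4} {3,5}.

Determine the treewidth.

A width-2 tree decomposition is:
Bags: B1 = {3, 4, 5}  B2 = {0, 4, 5}  B3 = {2, 4, 5}  B4 = {1, 4, 5}
Tree: B1–B2, B2–B3, B3–B4
The largest bag has 3 vertices, giving width 2; this decomposition certifies tw(G) ≤ 2. The edges 3–5–0–4–3 form a cycle, so G is not a tree and its treewidth is at least 2. Combining the bounds, tw(G) = 2.

2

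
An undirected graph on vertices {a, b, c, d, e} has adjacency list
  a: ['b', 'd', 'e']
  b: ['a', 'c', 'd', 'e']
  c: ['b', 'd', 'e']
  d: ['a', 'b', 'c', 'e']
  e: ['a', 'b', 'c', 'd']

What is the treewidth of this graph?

A width-3 tree decomposition is:
Bags: B1 = {b, c, d, e}  B2 = {a, b, d, e}
Tree: B1–B2
Each bag holds 4 vertices, so the decomposition has width 3, which upper-bounds the treewidth. On the other hand G contains the 4-clique {b, c, d, e}. A clique must lie in a single bag of any decomposition, so no decomposition can have width below 3. Hence tw(G) = 3 exactly.

3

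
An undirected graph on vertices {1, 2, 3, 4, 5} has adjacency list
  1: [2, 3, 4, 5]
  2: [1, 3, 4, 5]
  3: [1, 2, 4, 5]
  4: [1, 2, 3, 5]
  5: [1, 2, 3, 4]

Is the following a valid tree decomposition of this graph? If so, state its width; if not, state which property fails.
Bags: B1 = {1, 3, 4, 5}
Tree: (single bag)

No — vertex 2 appears in no bag.

A tree decomposition must satisfy three properties: every vertex lies in some bag; for every edge, both endpoints lie together in some bag; and for every vertex, the bags containing it form a connected subtree. Here vertex 2 appears in no bag, so the decomposition is invalid.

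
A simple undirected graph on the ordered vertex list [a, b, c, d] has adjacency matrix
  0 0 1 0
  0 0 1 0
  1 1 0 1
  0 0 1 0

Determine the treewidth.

1

A width-1 tree decomposition is:
Bags: B1 = {b, c}  B2 = {a, c}  B3 = {c, d}
Tree: B1–B2, B1–B3
Every bag has size at most 2, so the width is 2 − 1 = 1 and tw(G) ≤ 1. Any graph with an edge has treewidth ≥ 1, and G has the edge b–c. Hence tw(G) = 1 exactly.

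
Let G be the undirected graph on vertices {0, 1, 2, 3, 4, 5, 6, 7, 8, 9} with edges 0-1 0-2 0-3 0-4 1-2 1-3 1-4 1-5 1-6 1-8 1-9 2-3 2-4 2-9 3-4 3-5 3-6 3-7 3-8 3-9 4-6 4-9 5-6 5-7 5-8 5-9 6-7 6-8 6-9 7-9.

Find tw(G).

A width-4 tree decomposition is:
Bags: B1 = {1, 3, 5, 6, 9}  B2 = {1, 3, 4, 6, 9}  B3 = {1, 2, 3, 4, 9}  B4 = {0, 1, 2, 3, 4}  B5 = {1, 3, 5, 6, 8}  B6 = {3, 5, 6, 7, 9}
Tree: B1–B2, B2–B3, B3–B4, B1–B5, B1–B6
The largest bag has 5 vertices, giving width 4; this decomposition certifies tw(G) ≤ 4. On the other hand G contains the 5-clique {1, 3, 5, 6, 8}. A clique must lie in a single bag of any decomposition, so no decomposition can have width below 4. The upper and lower bounds meet at 4, so that is the treewidth.

4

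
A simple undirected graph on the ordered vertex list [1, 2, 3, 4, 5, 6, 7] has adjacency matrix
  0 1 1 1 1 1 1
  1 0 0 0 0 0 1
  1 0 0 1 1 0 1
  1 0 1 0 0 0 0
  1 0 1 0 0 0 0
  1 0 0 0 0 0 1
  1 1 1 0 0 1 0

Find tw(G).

2

A width-2 tree decomposition is:
Bags: B1 = {1, 3, 7}  B2 = {1, 3, 4}  B3 = {1, 6, 7}  B4 = {1, 2, 7}  B5 = {1, 3, 5}
Tree: B1–B2, B1–B3, B1–B4, B2–B5
Each bag holds 3 vertices, so the decomposition has width 2, which upper-bounds the treewidth. On the other hand G contains the 3-clique {1, 2, 7}. A clique must lie in a single bag of any decomposition, so no decomposition can have width below 2. Therefore the treewidth is 2.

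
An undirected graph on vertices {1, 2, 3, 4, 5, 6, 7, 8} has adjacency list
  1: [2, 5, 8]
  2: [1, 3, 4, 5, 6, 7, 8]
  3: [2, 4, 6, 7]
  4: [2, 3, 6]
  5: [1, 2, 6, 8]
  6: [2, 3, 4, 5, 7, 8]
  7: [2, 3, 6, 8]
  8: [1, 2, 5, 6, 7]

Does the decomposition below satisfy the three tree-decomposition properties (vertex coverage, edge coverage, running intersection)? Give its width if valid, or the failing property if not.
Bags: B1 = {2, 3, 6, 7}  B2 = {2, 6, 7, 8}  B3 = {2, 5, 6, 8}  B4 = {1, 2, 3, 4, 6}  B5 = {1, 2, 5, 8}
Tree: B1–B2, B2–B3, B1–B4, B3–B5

No — bags containing vertex 1 are not connected in the tree.

A tree decomposition must satisfy three properties: every vertex lies in some bag; for every edge, both endpoints lie together in some bag; and for every vertex, the bags containing it form a connected subtree. Here bags containing vertex 1 are not connected in the tree, so the decomposition is invalid.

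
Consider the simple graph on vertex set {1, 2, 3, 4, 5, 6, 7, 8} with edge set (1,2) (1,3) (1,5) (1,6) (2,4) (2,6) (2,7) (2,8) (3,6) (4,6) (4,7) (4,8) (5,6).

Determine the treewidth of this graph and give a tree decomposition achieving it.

Treewidth 2.
Bags: B1 = {1, 2, 6}  B2 = {2, 4, 6}  B3 = {1, 3, 6}  B4 = {1, 5, 6}  B5 = {2, 4, 8}  B6 = {2, 4, 7}
Tree: B1–B2, B1–B3, B3–B4, B2–B5, B5–B6

Every bag has size at most 3, so the width is 3 − 1 = 2 and tw(G) ≤ 2. On the other hand G contains the 3-clique {1, 2, 6}. A clique must lie in a single bag of any decomposition, so no decomposition can have width below 2. Hence tw(G) = 2 exactly.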